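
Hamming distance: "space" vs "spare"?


Comparing character by character (same length = 5):
  Pos 0: 's' vs 's' =
  Pos 1: 'p' vs 'p' =
  Pos 2: 'a' vs 'a' =
  Pos 3: 'c' vs 'r' !=
  Pos 4: 'e' vs 'e' =
Hamming distance = 1


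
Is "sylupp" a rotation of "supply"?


Word: "supply", Candidate: "sylupp"
Method: check if candidate is substring of word+word
"supplysupply" contains "sylupp"? No
Is rotation = No


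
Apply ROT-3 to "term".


Word: "term"
Shift: 3
Each letter → (letter + shift) mod 26:
  't' (19) + 3 = 22 → 'w'
  'e' (4) + 3 = 7 → 'h'
  'r' (17) + 3 = 20 → 'u'
  'm' (12) + 3 = 15 → 'p'
Result = "whup"


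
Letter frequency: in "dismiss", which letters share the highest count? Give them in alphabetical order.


Word: "dismiss"
Letter counts:
  'd': 1
  'i': 2
  'm': 1
  's': 3
Maximum count = 3
Most frequent = 's' (3 times each)


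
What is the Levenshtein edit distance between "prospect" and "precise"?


Word 1: "prospect" (length 8)
Word 2: "precise" (length 7)
One optimal edit sequence (insert/delete/substitute each cost 1):
  1. keep 'p'
  2. keep 'r'
  3. delete 'o'  (+1)
  4. substitute 's' -> 'e'  (+1)
  5. substitute 'p' -> 'c'  (+1)
  6. substitute 'e' -> 'i'  (+1)
  7. substitute 'c' -> 's'  (+1)
  8. substitute 't' -> 'e'  (+1)
Total edit operations: 6
Edit distance = 6


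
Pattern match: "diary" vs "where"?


Pattern of "diary": [0, 1, 2, 3, 4]
Pattern of "where": [0, 1, 2, 3, 2]
Patterns do not match
Same pattern = No


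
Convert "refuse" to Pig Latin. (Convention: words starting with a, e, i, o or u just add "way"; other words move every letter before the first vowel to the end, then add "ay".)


Word: "refuse"
Starts with consonant(s) → move to end, add 'ay'
Consonant cluster: "r"
Pig Latin = "efuseray"


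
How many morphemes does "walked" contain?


Word: "walked"
Morphemes: walk + -ed
Each morpheme carries meaning
= 2 morphemes


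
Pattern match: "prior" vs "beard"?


Pattern of "prior": [0, 1, 2, 3, 1]
Pattern of "beard": [0, 1, 2, 3, 4]
Patterns do not match
Same pattern = No


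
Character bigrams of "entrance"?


Word: "entrance" (length 8)
Number of bigrams = 8 - 2 + 1 = 7
  Position 0: "en"
  Position 1: "nt"
  Position 2: "tr"
  Position 3: "ra"
  Position 4: "an"
  Position 5: "nc"
  Position 6: "ce"
Bigrams = "en", "nt", "tr", "ra", "an", "nc", "ce"


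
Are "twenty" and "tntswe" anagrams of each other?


Word 1: "twenty" → sorted: enttwy
Word 2: "tntswe" → sorted: ensttw
Same letters? enttwy != ensttw
Anagram = No


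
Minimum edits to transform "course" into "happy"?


Word 1: "course" (length 6)
Word 2: "happy" (length 5)
One optimal edit sequence (insert/delete/substitute each cost 1):
  1. delete 'c'  (+1)
  2. substitute 'o' -> 'h'  (+1)
  3. substitute 'u' -> 'a'  (+1)
  4. substitute 'r' -> 'p'  (+1)
  5. substitute 's' -> 'p'  (+1)
  6. substitute 'e' -> 'y'  (+1)
Total edit operations: 6
Edit distance = 6


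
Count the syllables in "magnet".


Word: "magnet"
Syllable breakdown: mag / net
Counting: 2 parts
= 2 syllables


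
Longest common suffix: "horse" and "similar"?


Word 1: "horse"
Word 2: "similar"
Comparing from end:
  Pos -1: 'e' != 'r' (stop)
LCS = "" (length 0)


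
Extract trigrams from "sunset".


Word: "sunset" (length 6)
Number of trigrams = 6 - 3 + 1 = 4
  Position 0: "sun"
  Position 1: "uns"
  Position 2: "nse"
  Position 3: "set"
Trigrams = "sun", "uns", "nse", "set"


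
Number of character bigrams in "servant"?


Word: "servant" (length 7)
Number of 2-grams = length - 2 + 1 = 7 - 2 + 1
= 6


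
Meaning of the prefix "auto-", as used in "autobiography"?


Prefix: auto-
Example: autobiography = auto- + biography
Meaning = self


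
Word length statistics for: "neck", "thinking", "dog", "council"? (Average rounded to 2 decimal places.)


Lengths: "neck"=4, "thinking"=8, "dog"=3, "council"=7
Sum = 22, Count = 4
Average = 22/4 = 5.50
= avg=5.50, min=3, max=8


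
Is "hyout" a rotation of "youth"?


Word: "youth", Candidate: "hyout"
Method: check if candidate is substring of word+word
"youthyouth" contains "hyout"? Yes
Is rotation = Yes


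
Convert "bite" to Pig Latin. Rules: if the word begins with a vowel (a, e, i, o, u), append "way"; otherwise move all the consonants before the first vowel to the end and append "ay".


Word: "bite"
Starts with consonant(s) → move to end, add 'ay'
Consonant cluster: "b"
Pig Latin = "itebay"


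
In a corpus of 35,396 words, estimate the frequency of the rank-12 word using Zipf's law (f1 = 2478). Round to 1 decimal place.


Zipf's law: f(r) = f(1) / r
f(1) = 2478
f(12) = 2478 / 12
= 206.5 occurrences


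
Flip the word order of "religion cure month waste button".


Original: "religion cure month waste button"
Words (1..n): religion | cure | month | waste | button
Reversed (n..1): button | waste | month | cure | religion
Result = "button waste month cure religion"


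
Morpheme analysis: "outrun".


Word: "outrun"
Morphemes: out- + run
Each morpheme carries meaning
= 2 morphemes


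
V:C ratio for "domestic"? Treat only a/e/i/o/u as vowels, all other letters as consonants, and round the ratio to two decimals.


Word: "domestic"
Vowels (a,e,i,o,u): 3
Consonants: 5
Ratio = 3/5
= 0.60


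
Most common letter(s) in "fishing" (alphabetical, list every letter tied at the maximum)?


Word: "fishing"
Letter counts:
  'f': 1
  'g': 1
  'h': 1
  'i': 2
  'n': 1
  's': 1
Maximum count = 2
Most frequent = 'i' (2 times each)


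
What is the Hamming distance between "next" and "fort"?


Comparing character by character (same length = 4):
  Pos 0: 'n' vs 'f' !=
  Pos 1: 'e' vs 'o' !=
  Pos 2: 'x' vs 'r' !=
  Pos 3: 't' vs 't' =
Hamming distance = 3


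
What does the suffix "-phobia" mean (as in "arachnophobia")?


Suffix: -phobia
As in: arachnophobia -> arachno- + -phobia
Meaning = fear of


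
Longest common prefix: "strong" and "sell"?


Word 1: "strong"
Word 2: "sell"
Comparing from start:
  Pos 0: 's' == 's'
  Pos 1: 't' != 'e' (stop)
LCP = "s" (length 1)


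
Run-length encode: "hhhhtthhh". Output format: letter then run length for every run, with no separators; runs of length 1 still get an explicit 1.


String: "hhhhtthhh"
Scanning for consecutive runs:
  'h' x 4
  't' x 2
  'h' x 3
RLE = "h4t2h3"


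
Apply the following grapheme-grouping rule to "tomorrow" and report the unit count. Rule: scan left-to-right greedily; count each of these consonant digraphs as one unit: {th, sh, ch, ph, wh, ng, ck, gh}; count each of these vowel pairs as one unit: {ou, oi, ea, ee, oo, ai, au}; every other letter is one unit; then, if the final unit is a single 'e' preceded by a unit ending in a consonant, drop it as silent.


Word: "tomorrow" (8 letters)
Left-to-right scan:
  [1] 't' (letter)
  [2] 'o' (letter)
  [3] 'm' (letter)
  [4] 'o' (letter)
  [5] 'r' (letter)
  [6] 'r' (letter)
  [7] 'o' (letter)
  [8] 'w' (letter)
Units from scan: 8
Sound units = 8 units


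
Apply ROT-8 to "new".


Word: "new"
Shift: 8
Each letter → (letter + shift) mod 26:
  'n' (13) + 8 = 21 → 'v'
  'e' (4) + 8 = 12 → 'm'
  'w' (22) + 8 = 4 → 'e'
Result = "vme"


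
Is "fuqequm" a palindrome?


Word: "fuqequm"
Reversed: "muqequf"
Forward == Backward? fuqequm != muqequf
Palindrome = No


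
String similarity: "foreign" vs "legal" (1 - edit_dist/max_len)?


Word 1: "foreign" (length 7)
Word 2: "legal" (length 5)
One optimal edit sequence:
  1. delete 'f'  (+1)
  2. delete 'o'  (+1)
  3. substitute 'r' -> 'l'  (+1)
  4. keep 'e'
  5. substitute 'i' -> 'g'  (+1)
  6. substitute 'g' -> 'a'  (+1)
  7. substitute 'n' -> 'l'  (+1)
Edit distance = 6
Max length = max(7, 5) = 7
Similarity = 1 - 6/7
= 0.1429


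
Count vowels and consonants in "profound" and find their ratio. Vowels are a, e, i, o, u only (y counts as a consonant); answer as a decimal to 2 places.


Word: "profound"
Vowels (a,e,i,o,u): 3
Consonants: 5
Ratio = 3/5
= 0.60


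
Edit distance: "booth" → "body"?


Word 1: "booth" (length 5)
Word 2: "body" (length 4)
One optimal edit sequence (insert/delete/substitute each cost 1):
  1. keep 'b'
  2. delete 'o'  (+1)
  3. keep 'o'
  4. substitute 't' -> 'd'  (+1)
  5. substitute 'h' -> 'y'  (+1)
Total edit operations: 3
Edit distance = 3


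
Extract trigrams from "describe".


Word: "describe" (length 8)
Number of trigrams = 8 - 3 + 1 = 6
  Position 0: "des"
  Position 1: "esc"
  Position 2: "scr"
  Position 3: "cri"
  Position 4: "rib"
  Position 5: "ibe"
Trigrams = "des", "esc", "scr", "cri", "rib", "ibe"


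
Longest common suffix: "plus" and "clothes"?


Word 1: "plus"
Word 2: "clothes"
Comparing from end:
  Pos -1: 's' == 's'
  Pos -2: 'u' != 'e' (stop)
LCS = "s" (length 1)


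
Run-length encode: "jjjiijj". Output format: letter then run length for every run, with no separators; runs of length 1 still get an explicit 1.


String: "jjjiijj"
Scanning for consecutive runs:
  'j' x 3
  'i' x 2
  'j' x 2
RLE = "j3i2j2"


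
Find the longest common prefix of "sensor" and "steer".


Word 1: "sensor"
Word 2: "steer"
Comparing from start:
  Pos 0: 's' == 's'
  Pos 1: 'e' != 't' (stop)
LCP = "s" (length 1)


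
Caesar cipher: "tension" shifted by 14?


Word: "tension"
Shift: 14
Each letter → (letter + shift) mod 26:
  't' (19) + 14 = 7 → 'h'
  'e' (4) + 14 = 18 → 's'
  'n' (13) + 14 = 1 → 'b'
  's' (18) + 14 = 6 → 'g'
  'i' (8) + 14 = 22 → 'w'
  'o' (14) + 14 = 2 → 'c'
  'n' (13) + 14 = 1 → 'b'
Result = "hsbgwcb"


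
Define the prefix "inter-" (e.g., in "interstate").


Prefix: inter-
Example: interstate = inter- + state
Meaning = between


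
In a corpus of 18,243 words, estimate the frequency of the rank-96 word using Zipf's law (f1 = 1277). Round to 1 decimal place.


Zipf's law: f(r) = f(1) / r
f(1) = 1277
f(96) = 1277 / 96
= 13.3 occurrences


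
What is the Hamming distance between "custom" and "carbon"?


Comparing character by character (same length = 6):
  Pos 0: 'c' vs 'c' =
  Pos 1: 'u' vs 'a' !=
  Pos 2: 's' vs 'r' !=
  Pos 3: 't' vs 'b' !=
  Pos 4: 'o' vs 'o' =
  Pos 5: 'm' vs 'n' !=
Hamming distance = 4


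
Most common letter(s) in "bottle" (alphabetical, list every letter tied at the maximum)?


Word: "bottle"
Letter counts:
  'b': 1
  'e': 1
  'l': 1
  'o': 1
  't': 2
Maximum count = 2
Most frequent = 't' (2 times each)


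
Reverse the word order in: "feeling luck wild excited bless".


Original: "feeling luck wild excited bless"
Words (1..n): feeling | luck | wild | excited | bless
Reversed (n..1): bless | excited | wild | luck | feeling
Result = "bless excited wild luck feeling"


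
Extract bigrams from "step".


Word: "step" (length 4)
Number of bigrams = 4 - 2 + 1 = 3
  Position 0: "st"
  Position 1: "te"
  Position 2: "ep"
Bigrams = "st", "te", "ep"


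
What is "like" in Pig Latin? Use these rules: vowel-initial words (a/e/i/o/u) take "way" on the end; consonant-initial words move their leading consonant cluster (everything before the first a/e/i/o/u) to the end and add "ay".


Word: "like"
Starts with consonant(s) → move to end, add 'ay'
Consonant cluster: "l"
Pig Latin = "ikelay"


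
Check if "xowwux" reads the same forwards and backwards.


Word: "xowwux"
Reversed: "xuwwox"
Forward == Backward? xowwux != xuwwox
Palindrome = No


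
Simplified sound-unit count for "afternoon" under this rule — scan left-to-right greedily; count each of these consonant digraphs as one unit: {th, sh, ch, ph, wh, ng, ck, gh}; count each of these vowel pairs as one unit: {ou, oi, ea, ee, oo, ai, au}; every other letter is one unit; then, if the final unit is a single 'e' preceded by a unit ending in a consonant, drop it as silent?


Word: "afternoon" (9 letters)
Left-to-right scan:
  1. 'a' (letter)
  2. 'f' (letter)
  3. 't' (letter)
  4. 'e' (letter)
  5. 'r' (letter)
  6. 'n' (letter)
  7. 'oo' (vowel-pair)
  8. 'n' (letter)
Units from scan: 8
Sound units = 8 units


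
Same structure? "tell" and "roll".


Pattern of "tell": [0, 1, 2, 2]
Pattern of "roll": [0, 1, 2, 2]
Patterns match
Same pattern = Yes


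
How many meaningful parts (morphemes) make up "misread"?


Word: "misread"
Morphemes: mis- / read
Each morpheme carries meaning
= 2 morphemes


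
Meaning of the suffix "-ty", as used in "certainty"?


Suffix: -ty
Example: certainty = certain + -ty
Meaning = quality of


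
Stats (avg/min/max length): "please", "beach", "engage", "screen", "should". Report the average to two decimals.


Lengths: "please"=6, "beach"=5, "engage"=6, "screen"=6, "should"=6
Sum = 29, Count = 5
Average = 29/5 = 5.80
= avg=5.80, min=5, max=6


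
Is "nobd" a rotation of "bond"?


Word: "bond", Candidate: "nobd"
Method: check if candidate is substring of word+word
"bondbond" contains "nobd"? No
Is rotation = No


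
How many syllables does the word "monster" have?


Word: "monster"
Syllable breakdown: mon-ster
Counting: 2 parts
= 2 syllables


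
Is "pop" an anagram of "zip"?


Word 1: "zip" → sorted: ipz
Word 2: "pop" → sorted: opp
Same letters? ipz != opp
Anagram = No


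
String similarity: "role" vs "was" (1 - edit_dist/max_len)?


Word 1: "role" (length 4)
Word 2: "was" (length 3)
One optimal edit sequence:
  1. delete 'r'  (+1)
  2. substitute 'o' -> 'w'  (+1)
  3. substitute 'l' -> 'a'  (+1)
  4. substitute 'e' -> 's'  (+1)
Edit distance = 4
Max length = max(4, 3) = 4
Similarity = 1 - 4/4
= 0.0000


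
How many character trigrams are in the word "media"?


Word: "media" (length 5)
Number of 3-grams = length - 3 + 1 = 5 - 3 + 1
= 3


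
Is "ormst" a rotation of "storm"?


Word: "storm", Candidate: "ormst"
Method: check if candidate is substring of word+word
"stormstorm" contains "ormst"? Yes
Is rotation = Yes


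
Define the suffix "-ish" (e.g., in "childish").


Suffix: -ish
Example: childish (child + -ish)
Meaning = somewhat / having the qualities of


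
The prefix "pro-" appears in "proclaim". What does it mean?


Prefix: pro-
Example: proclaim = pro- + claim
Meaning = forward / in favor of


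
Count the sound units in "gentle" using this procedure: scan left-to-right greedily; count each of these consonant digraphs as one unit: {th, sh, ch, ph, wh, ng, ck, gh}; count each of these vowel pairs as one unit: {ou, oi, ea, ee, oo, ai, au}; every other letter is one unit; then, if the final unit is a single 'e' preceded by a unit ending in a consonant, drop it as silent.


Word: "gentle" (6 letters)
Left-to-right scan:
  1. 'g' (letter)
  2. 'e' (letter)
  3. 'n' (letter)
  4. 't' (letter)
  5. 'l' (letter)
  6. 'e' (letter)
Units from scan: 6
Final unit is 'e' after a consonant -> drop as silent (-1)
Sound units = 5 units


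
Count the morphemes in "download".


Word: "download"
Morphemes: down- + load
Each morpheme carries meaning
= 2 morphemes


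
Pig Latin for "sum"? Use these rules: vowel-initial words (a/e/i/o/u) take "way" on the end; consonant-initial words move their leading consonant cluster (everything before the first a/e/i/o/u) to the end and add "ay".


Word: "sum"
Starts with consonant(s) → move to end, add 'ay'
Consonant cluster: "s"
Pig Latin = "umsay"


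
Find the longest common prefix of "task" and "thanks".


Word 1: "task"
Word 2: "thanks"
Comparing from start:
  Pos 0: 't' == 't'
  Pos 1: 'a' != 'h' (stop)
LCP = "t" (length 1)


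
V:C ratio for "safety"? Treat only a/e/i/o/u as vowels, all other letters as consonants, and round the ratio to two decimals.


Word: "safety"
Vowels (a,e,i,o,u): 2
Consonants: 4
Ratio = 2/4
= 0.50


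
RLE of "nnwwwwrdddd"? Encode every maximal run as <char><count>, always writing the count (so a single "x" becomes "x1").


String: "nnwwwwrdddd"
Scanning for consecutive runs:
  'n' x 2
  'w' x 4
  'r' x 1
  'd' x 4
RLE = "n2w4r1d4"


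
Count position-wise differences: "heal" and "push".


Comparing character by character (same length = 4):
  Pos 0: 'h' vs 'p' !=
  Pos 1: 'e' vs 'u' !=
  Pos 2: 'a' vs 's' !=
  Pos 3: 'l' vs 'h' !=
Hamming distance = 4


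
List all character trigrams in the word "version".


Word: "version" (length 7)
Number of trigrams = 7 - 3 + 1 = 5
  Position 0: "ver"
  Position 1: "ers"
  Position 2: "rsi"
  Position 3: "sio"
  Position 4: "ion"
Trigrams = "ver", "ers", "rsi", "sio", "ion"


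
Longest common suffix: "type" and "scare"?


Word 1: "type"
Word 2: "scare"
Comparing from end:
  Pos -1: 'e' == 'e'
  Pos -2: 'p' != 'r' (stop)
LCS = "e" (length 1)


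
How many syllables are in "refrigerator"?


Word: "refrigerator"
Syllable breakdown: re · frig · er · a · tor
Counting: 5 parts
= 5 syllables


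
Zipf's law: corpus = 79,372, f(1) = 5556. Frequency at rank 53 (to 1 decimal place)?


Zipf's law: f(r) = f(1) / r
f(1) = 5556
f(53) = 5556 / 53
= 104.8 occurrences


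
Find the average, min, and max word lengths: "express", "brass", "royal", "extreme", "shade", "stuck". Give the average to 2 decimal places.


Lengths: "express"=7, "brass"=5, "royal"=5, "extreme"=7, "shade"=5, "stuck"=5
Sum = 34, Count = 6
Average = 34/6 = 5.67
= avg=5.67, min=5, max=7


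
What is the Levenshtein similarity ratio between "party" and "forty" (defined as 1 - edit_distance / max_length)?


Word 1: "party" (length 5)
Word 2: "forty" (length 5)
One optimal edit sequence:
  1. substitute 'p' -> 'f'  (+1)
  2. substitute 'a' -> 'o'  (+1)
  3. keep 'r'
  4. keep 't'
  5. keep 'y'
Edit distance = 2
Max length = max(5, 5) = 5
Similarity = 1 - 2/5
= 0.6000


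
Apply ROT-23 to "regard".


Word: "regard"
Shift: 23
Each letter → (letter + shift) mod 26:
  'r' (17) + 23 = 14 → 'o'
  'e' (4) + 23 = 1 → 'b'
  'g' (6) + 23 = 3 → 'd'
  'a' (0) + 23 = 23 → 'x'
  'r' (17) + 23 = 14 → 'o'
  'd' (3) + 23 = 0 → 'a'
Result = "obdxoa"


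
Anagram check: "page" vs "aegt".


Word 1: "page" → sorted: aegp
Word 2: "aegt" → sorted: aegt
Same letters? aegp != aegt
Anagram = No


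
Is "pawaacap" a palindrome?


Word: "pawaacap"
Reversed: "pacaawap"
Forward == Backward? pawaacap != pacaawap
Palindrome = No


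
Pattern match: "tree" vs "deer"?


Pattern of "tree": [0, 1, 2, 2]
Pattern of "deer": [0, 1, 1, 2]
Patterns do not match
Same pattern = No


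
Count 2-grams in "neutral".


Word: "neutral" (length 7)
Number of 2-grams = length - 2 + 1 = 7 - 2 + 1
= 6


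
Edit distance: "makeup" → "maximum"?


Word 1: "makeup" (length 6)
Word 2: "maximum" (length 7)
One optimal edit sequence (insert/delete/substitute each cost 1):
  1. keep 'm'
  2. keep 'a'
  3. insert 'x'  (+1)
  4. substitute 'k' -> 'i'  (+1)
  5. substitute 'e' -> 'm'  (+1)
  6. keep 'u'
  7. substitute 'p' -> 'm'  (+1)
Total edit operations: 4
Edit distance = 4


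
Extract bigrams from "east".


Word: "east" (length 4)
Number of bigrams = 4 - 2 + 1 = 3
  Position 0: "ea"
  Position 1: "as"
  Position 2: "st"
Bigrams = "ea", "as", "st"


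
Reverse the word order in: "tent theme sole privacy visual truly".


Original: "tent theme sole privacy visual truly"
Words (1..n): tent | theme | sole | privacy | visual | truly
Reversed (n..1): truly | visual | privacy | sole | theme | tent
Result = "truly visual privacy sole theme tent"


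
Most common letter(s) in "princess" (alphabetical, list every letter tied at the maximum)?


Word: "princess"
Letter counts:
  'c': 1
  'e': 1
  'i': 1
  'n': 1
  'p': 1
  'r': 1
  's': 2
Maximum count = 2
Most frequent = 's' (2 times each)


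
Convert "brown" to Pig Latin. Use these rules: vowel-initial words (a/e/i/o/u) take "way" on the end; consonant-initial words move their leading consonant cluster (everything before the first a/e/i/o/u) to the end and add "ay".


Word: "brown"
Starts with consonant(s) → move to end, add 'ay'
Consonant cluster: "br"
Pig Latin = "ownbray"


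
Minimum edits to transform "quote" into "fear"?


Word 1: "quote" (length 5)
Word 2: "fear" (length 4)
One optimal edit sequence (insert/delete/substitute each cost 1):
  1. delete 'q'  (+1)
  2. substitute 'u' -> 'f'  (+1)
  3. substitute 'o' -> 'e'  (+1)
  4. substitute 't' -> 'a'  (+1)
  5. substitute 'e' -> 'r'  (+1)
Total edit operations: 5
Edit distance = 5


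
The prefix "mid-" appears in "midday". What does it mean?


Prefix: mid-
Example: midday (mid- + day)
Meaning = middle


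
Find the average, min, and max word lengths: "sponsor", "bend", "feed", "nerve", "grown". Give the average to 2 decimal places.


Lengths: "sponsor"=7, "bend"=4, "feed"=4, "nerve"=5, "grown"=5
Sum = 25, Count = 5
Average = 25/5 = 5.00
= avg=5.00, min=4, max=7


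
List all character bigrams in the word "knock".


Word: "knock" (length 5)
Number of bigrams = 5 - 2 + 1 = 4
  Position 0: "kn"
  Position 1: "no"
  Position 2: "oc"
  Position 3: "ck"
Bigrams = "kn", "no", "oc", "ck"


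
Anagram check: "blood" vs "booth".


Word 1: "blood" → sorted: bdloo
Word 2: "booth" → sorted: bhoot
Same letters? bdloo != bhoot
Anagram = No


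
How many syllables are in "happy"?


Word: "happy"
Syllable breakdown: hap | py
Counting: 2 parts
= 2 syllables


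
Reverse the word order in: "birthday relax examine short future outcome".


Original: "birthday relax examine short future outcome"
Words (1..n): birthday | relax | examine | short | future | outcome
Reversed (n..1): outcome | future | short | examine | relax | birthday
Result = "outcome future short examine relax birthday"


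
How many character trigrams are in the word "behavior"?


Word: "behavior" (length 8)
Number of 3-grams = length - 3 + 1 = 8 - 3 + 1
= 6


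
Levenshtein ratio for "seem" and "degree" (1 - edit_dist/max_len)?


Word 1: "seem" (length 4)
Word 2: "degree" (length 6)
One optimal edit sequence:
  1. substitute 's' -> 'd'  (+1)
  2. keep 'e'
  3. insert 'g'  (+1)
  4. insert 'r'  (+1)
  5. keep 'e'
  6. substitute 'm' -> 'e'  (+1)
Edit distance = 4
Max length = max(4, 6) = 6
Similarity = 1 - 4/6
= 0.3333


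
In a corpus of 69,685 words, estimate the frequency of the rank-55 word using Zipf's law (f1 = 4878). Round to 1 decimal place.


Zipf's law: f(r) = f(1) / r
f(1) = 4878
f(55) = 4878 / 55
= 88.7 occurrences


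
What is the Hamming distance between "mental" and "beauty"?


Comparing character by character (same length = 6):
  Pos 0: 'm' vs 'b' !=
  Pos 1: 'e' vs 'e' =
  Pos 2: 'n' vs 'a' !=
  Pos 3: 't' vs 'u' !=
  Pos 4: 'a' vs 't' !=
  Pos 5: 'l' vs 'y' !=
Hamming distance = 5


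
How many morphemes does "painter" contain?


Word: "painter"
Morphemes: paint / -er
Each morpheme carries meaning
= 2 morphemes


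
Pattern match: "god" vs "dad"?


Pattern of "god": [0, 1, 2]
Pattern of "dad": [0, 1, 0]
Patterns do not match
Same pattern = No


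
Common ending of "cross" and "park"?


Word 1: "cross"
Word 2: "park"
Comparing from end:
  Pos -1: 's' != 'k' (stop)
LCS = "" (length 0)


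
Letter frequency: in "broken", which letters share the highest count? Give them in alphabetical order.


Word: "broken"
Letter counts:
  'b': 1
  'e': 1
  'k': 1
  'n': 1
  'o': 1
  'r': 1
Maximum count = 1
Most frequent = 'b', 'e', 'k', 'n', 'o', 'r' (1 time each)


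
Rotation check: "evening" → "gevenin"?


Word: "evening", Candidate: "gevenin"
Method: check if candidate is substring of word+word
"eveningevening" contains "gevenin"? Yes
Is rotation = Yes


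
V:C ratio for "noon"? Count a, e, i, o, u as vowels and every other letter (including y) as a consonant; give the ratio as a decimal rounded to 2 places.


Word: "noon"
Vowels (a,e,i,o,u): 2
Consonants: 2
Ratio = 2/2
= 1.00


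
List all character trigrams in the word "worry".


Word: "worry" (length 5)
Number of trigrams = 5 - 3 + 1 = 3
  Position 0: "wor"
  Position 1: "orr"
  Position 2: "rry"
Trigrams = "wor", "orr", "rry"


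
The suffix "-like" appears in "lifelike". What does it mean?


Suffix: -like
Example: lifelike (life + -like)
Meaning = resembling


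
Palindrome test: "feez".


Word: "feez"
Reversed: "zeef"
Forward == Backward? feez != zeef
Palindrome = No


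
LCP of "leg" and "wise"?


Word 1: "leg"
Word 2: "wise"
Comparing from start:
  Pos 0: 'l' != 'w' (stop)
LCP = "" (length 0)


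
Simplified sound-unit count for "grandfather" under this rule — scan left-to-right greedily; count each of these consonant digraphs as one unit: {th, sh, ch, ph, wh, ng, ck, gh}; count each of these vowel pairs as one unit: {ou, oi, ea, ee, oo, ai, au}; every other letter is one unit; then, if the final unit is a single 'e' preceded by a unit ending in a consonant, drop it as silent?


Word: "grandfather" (11 letters)
Left-to-right scan:
  [1] 'g' (letter)
  [2] 'r' (letter)
  [3] 'a' (letter)
  [4] 'n' (letter)
  [5] 'd' (letter)
  [6] 'f' (letter)
  [7] 'a' (letter)
  [8] 'th' (digraph)
  [9] 'e' (letter)
  [10] 'r' (letter)
Units from scan: 10
Sound units = 10 units


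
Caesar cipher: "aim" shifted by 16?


Word: "aim"
Shift: 16
Each letter → (letter + shift) mod 26:
  'a' (0) + 16 = 16 → 'q'
  'i' (8) + 16 = 24 → 'y'
  'm' (12) + 16 = 2 → 'c'
Result = "qyc"


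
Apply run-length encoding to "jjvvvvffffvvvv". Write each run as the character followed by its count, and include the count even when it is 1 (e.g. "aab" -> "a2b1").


String: "jjvvvvffffvvvv"
Scanning for consecutive runs:
  'j' x 2
  'v' x 4
  'f' x 4
  'v' x 4
RLE = "j2v4f4v4"


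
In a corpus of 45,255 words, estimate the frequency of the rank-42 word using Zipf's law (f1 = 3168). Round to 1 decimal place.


Zipf's law: f(r) = f(1) / r
f(1) = 3168
f(42) = 3168 / 42
= 75.4 occurrences


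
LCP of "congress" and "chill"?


Word 1: "congress"
Word 2: "chill"
Comparing from start:
  Pos 0: 'c' == 'c'
  Pos 1: 'o' != 'h' (stop)
LCP = "c" (length 1)


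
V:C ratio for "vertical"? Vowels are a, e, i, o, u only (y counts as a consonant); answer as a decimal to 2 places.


Word: "vertical"
Vowels (a,e,i,o,u): 3
Consonants: 5
Ratio = 3/5
= 0.60


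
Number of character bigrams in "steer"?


Word: "steer" (length 5)
Number of 2-grams = length - 2 + 1 = 5 - 2 + 1
= 4


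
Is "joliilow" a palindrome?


Word: "joliilow"
Reversed: "woliiloj"
Forward == Backward? joliilow != woliiloj
Palindrome = No


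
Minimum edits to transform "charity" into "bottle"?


Word 1: "charity" (length 7)
Word 2: "bottle" (length 6)
One optimal edit sequence (insert/delete/substitute each cost 1):
  1. delete 'c'  (+1)
  2. substitute 'h' -> 'b'  (+1)
  3. substitute 'a' -> 'o'  (+1)
  4. substitute 'r' -> 't'  (+1)
  5. substitute 'i' -> 't'  (+1)
  6. substitute 't' -> 'l'  (+1)
  7. substitute 'y' -> 'e'  (+1)
Total edit operations: 7
Edit distance = 7


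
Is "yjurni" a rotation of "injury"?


Word: "injury", Candidate: "yjurni"
Method: check if candidate is substring of word+word
"injuryinjury" contains "yjurni"? No
Is rotation = No


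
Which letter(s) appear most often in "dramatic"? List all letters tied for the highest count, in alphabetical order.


Word: "dramatic"
Letter counts:
  'a': 2
  'c': 1
  'd': 1
  'i': 1
  'm': 1
  'r': 1
  't': 1
Maximum count = 2
Most frequent = 'a' (2 times each)


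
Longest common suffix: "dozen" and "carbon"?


Word 1: "dozen"
Word 2: "carbon"
Comparing from end:
  Pos -1: 'n' == 'n'
  Pos -2: 'e' != 'o' (stop)
LCS = "n" (length 1)


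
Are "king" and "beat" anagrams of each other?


Word 1: "king" → sorted: gikn
Word 2: "beat" → sorted: abet
Same letters? gikn != abet
Anagram = No


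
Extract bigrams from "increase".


Word: "increase" (length 8)
Number of bigrams = 8 - 2 + 1 = 7
  Position 0: "in"
  Position 1: "nc"
  Position 2: "cr"
  Position 3: "re"
  Position 4: "ea"
  Position 5: "as"
  Position 6: "se"
Bigrams = "in", "nc", "cr", "re", "ea", "as", "se"


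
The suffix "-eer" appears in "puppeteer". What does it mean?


Suffix: -eer
Example: puppeteer = puppet + -eer
Meaning = one who is concerned with


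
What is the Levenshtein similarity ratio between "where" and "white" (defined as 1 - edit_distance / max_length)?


Word 1: "where" (length 5)
Word 2: "white" (length 5)
One optimal edit sequence:
  1. keep 'w'
  2. keep 'h'
  3. substitute 'e' -> 'i'  (+1)
  4. substitute 'r' -> 't'  (+1)
  5. keep 'e'
Edit distance = 2
Max length = max(5, 5) = 5
Similarity = 1 - 2/5
= 0.6000


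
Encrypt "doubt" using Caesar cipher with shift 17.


Word: "doubt"
Shift: 17
Each letter → (letter + shift) mod 26:
  'd' (3) + 17 = 20 → 'u'
  'o' (14) + 17 = 5 → 'f'
  'u' (20) + 17 = 11 → 'l'
  'b' (1) + 17 = 18 → 's'
  't' (19) + 17 = 10 → 'k'
Result = "uflsk"


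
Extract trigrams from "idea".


Word: "idea" (length 4)
Number of trigrams = 4 - 3 + 1 = 2
  Position 0: "ide"
  Position 1: "dea"
Trigrams = "ide", "dea"


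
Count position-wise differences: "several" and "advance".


Comparing character by character (same length = 7):
  Pos 0: 's' vs 'a' !=
  Pos 1: 'e' vs 'd' !=
  Pos 2: 'v' vs 'v' =
  Pos 3: 'e' vs 'a' !=
  Pos 4: 'r' vs 'n' !=
  Pos 5: 'a' vs 'c' !=
  Pos 6: 'l' vs 'e' !=
Hamming distance = 6


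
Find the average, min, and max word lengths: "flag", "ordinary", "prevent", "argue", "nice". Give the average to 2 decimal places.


Lengths: "flag"=4, "ordinary"=8, "prevent"=7, "argue"=5, "nice"=4
Sum = 28, Count = 5
Average = 28/5 = 5.60
= avg=5.60, min=4, max=8


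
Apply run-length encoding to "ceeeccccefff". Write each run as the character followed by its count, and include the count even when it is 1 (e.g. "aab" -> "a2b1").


String: "ceeeccccefff"
Scanning for consecutive runs:
  'c' x 1
  'e' x 3
  'c' x 4
  'e' x 1
  'f' x 3
RLE = "c1e3c4e1f3"


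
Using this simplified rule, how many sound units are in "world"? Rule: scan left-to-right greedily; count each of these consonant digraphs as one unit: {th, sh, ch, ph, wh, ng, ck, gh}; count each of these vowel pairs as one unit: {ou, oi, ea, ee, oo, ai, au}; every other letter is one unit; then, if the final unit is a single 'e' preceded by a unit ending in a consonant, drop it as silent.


Word: "world" (5 letters)
Left-to-right scan:
  1. 'w' (letter)
  2. 'o' (letter)
  3. 'r' (letter)
  4. 'l' (letter)
  5. 'd' (letter)
Units from scan: 5
Sound units = 5 units


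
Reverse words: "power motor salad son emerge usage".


Original: "power motor salad son emerge usage"
Words (1..n): power | motor | salad | son | emerge | usage
Reversed (n..1): usage | emerge | son | salad | motor | power
Result = "usage emerge son salad motor power"


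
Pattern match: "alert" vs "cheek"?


Pattern of "alert": [0, 1, 2, 3, 4]
Pattern of "cheek": [0, 1, 2, 2, 3]
Patterns do not match
Same pattern = No


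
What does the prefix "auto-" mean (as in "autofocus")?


Prefix: auto-
Example: autofocus = auto- + focus
Meaning = self


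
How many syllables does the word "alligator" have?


Word: "alligator"
Syllable breakdown: al · li · ga · tor
Counting: 4 parts
= 4 syllables


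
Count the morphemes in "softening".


Word: "softening"
Morphemes: soft / -en / -ing
Each morpheme carries meaning
= 3 morphemes


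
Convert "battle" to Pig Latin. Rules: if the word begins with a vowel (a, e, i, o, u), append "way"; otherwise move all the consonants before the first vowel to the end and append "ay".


Word: "battle"
Starts with consonant(s) → move to end, add 'ay'
Consonant cluster: "b"
Pig Latin = "attlebay"


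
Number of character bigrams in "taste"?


Word: "taste" (length 5)
Number of 2-grams = length - 2 + 1 = 5 - 2 + 1
= 4


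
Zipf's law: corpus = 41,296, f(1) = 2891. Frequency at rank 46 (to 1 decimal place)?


Zipf's law: f(r) = f(1) / r
f(1) = 2891
f(46) = 2891 / 46
= 62.8 occurrences


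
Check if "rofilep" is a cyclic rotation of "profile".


Word: "profile", Candidate: "rofilep"
Method: check if candidate is substring of word+word
"profileprofile" contains "rofilep"? Yes
Is rotation = Yes


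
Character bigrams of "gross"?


Word: "gross" (length 5)
Number of bigrams = 5 - 2 + 1 = 4
  Position 0: "gr"
  Position 1: "ro"
  Position 2: "os"
  Position 3: "ss"
Bigrams = "gr", "ro", "os", "ss"


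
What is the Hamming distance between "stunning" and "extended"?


Comparing character by character (same length = 8):
  Pos 0: 's' vs 'e' !=
  Pos 1: 't' vs 'x' !=
  Pos 2: 'u' vs 't' !=
  Pos 3: 'n' vs 'e' !=
  Pos 4: 'n' vs 'n' =
  Pos 5: 'i' vs 'd' !=
  Pos 6: 'n' vs 'e' !=
  Pos 7: 'g' vs 'd' !=
Hamming distance = 7


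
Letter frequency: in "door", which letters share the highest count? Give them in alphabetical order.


Word: "door"
Letter counts:
  'd': 1
  'o': 2
  'r': 1
Maximum count = 2
Most frequent = 'o' (2 times each)


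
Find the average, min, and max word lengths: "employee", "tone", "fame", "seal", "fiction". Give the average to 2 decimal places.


Lengths: "employee"=8, "tone"=4, "fame"=4, "seal"=4, "fiction"=7
Sum = 27, Count = 5
Average = 27/5 = 5.40
= avg=5.40, min=4, max=8


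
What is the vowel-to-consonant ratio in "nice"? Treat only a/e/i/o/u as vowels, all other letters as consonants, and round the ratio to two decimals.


Word: "nice"
Vowels (a,e,i,o,u): 2
Consonants: 2
Ratio = 2/2
= 1.00


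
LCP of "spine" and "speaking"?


Word 1: "spine"
Word 2: "speaking"
Comparing from start:
  Pos 0: 's' == 's'
  Pos 1: 'p' == 'p'
  Pos 2: 'i' != 'e' (stop)
LCP = "sp" (length 2)


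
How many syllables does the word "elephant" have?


Word: "elephant"
Syllable breakdown: el-e-phant
Counting: 3 parts
= 3 syllables


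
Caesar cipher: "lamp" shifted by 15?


Word: "lamp"
Shift: 15
Each letter → (letter + shift) mod 26:
  'l' (11) + 15 = 0 → 'a'
  'a' (0) + 15 = 15 → 'p'
  'm' (12) + 15 = 1 → 'b'
  'p' (15) + 15 = 4 → 'e'
Result = "apbe"


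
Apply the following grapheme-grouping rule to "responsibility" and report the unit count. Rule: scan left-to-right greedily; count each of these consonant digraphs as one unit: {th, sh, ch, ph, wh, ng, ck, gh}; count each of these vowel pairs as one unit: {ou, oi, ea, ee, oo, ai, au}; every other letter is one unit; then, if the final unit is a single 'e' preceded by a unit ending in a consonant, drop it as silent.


Word: "responsibility" (14 letters)
Left-to-right scan:
  (1) 'r' (letter)
  (2) 'e' (letter)
  (3) 's' (letter)
  (4) 'p' (letter)
  (5) 'o' (letter)
  (6) 'n' (letter)
  (7) 's' (letter)
  (8) 'i' (letter)
  (9) 'b' (letter)
  (10) 'i' (letter)
  (11) 'l' (letter)
  (12) 'i' (letter)
  (13) 't' (letter)
  (14) 'y' (letter)
Units from scan: 14
Sound units = 14 units


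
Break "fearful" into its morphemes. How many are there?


Word: "fearful"
Morphemes: fear | -ful
Each morpheme carries meaning
= 2 morphemes


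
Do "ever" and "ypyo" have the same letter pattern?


Pattern of "ever": [0, 1, 0, 2]
Pattern of "ypyo": [0, 1, 0, 2]
Patterns match
Same pattern = Yes


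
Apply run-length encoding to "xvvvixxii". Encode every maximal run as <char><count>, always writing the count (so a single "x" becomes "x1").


String: "xvvvixxii"
Scanning for consecutive runs:
  'x' x 1
  'v' x 3
  'i' x 1
  'x' x 2
  'i' x 2
RLE = "x1v3i1x2i2"


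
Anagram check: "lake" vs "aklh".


Word 1: "lake" → sorted: aekl
Word 2: "aklh" → sorted: ahkl
Same letters? aekl != ahkl
Anagram = No


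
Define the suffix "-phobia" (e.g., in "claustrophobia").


Suffix: -phobia
Example: claustrophobia = claustro- + -phobia
Meaning = fear of


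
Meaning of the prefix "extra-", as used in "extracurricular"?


Prefix: extra-
Example: extracurricular = extra- + curricular
Meaning = beyond


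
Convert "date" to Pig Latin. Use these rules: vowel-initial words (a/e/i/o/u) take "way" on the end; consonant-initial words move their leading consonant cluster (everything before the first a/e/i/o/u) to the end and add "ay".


Word: "date"
Starts with consonant(s) → move to end, add 'ay'
Consonant cluster: "d"
Pig Latin = "ateday"


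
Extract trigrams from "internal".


Word: "internal" (length 8)
Number of trigrams = 8 - 3 + 1 = 6
  Position 0: "int"
  Position 1: "nte"
  Position 2: "ter"
  Position 3: "ern"
  Position 4: "rna"
  Position 5: "nal"
Trigrams = "int", "nte", "ter", "ern", "rna", "nal"


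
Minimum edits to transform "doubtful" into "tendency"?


Word 1: "doubtful" (length 8)
Word 2: "tendency" (length 8)
One optimal edit sequence (insert/delete/substitute each cost 1):
  1. substitute 'd' -> 't'  (+1)
  2. substitute 'o' -> 'e'  (+1)
  3. substitute 'u' -> 'n'  (+1)
  4. substitute 'b' -> 'd'  (+1)
  5. substitute 't' -> 'e'  (+1)
  6. substitute 'f' -> 'n'  (+1)
  7. substitute 'u' -> 'c'  (+1)
  8. substitute 'l' -> 'y'  (+1)
Total edit operations: 8
Edit distance = 8


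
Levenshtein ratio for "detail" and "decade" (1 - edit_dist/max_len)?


Word 1: "detail" (length 6)
Word 2: "decade" (length 6)
One optimal edit sequence:
  1. keep 'd'
  2. keep 'e'
  3. substitute 't' -> 'c'  (+1)
  4. keep 'a'
  5. substitute 'i' -> 'd'  (+1)
  6. substitute 'l' -> 'e'  (+1)
Edit distance = 3
Max length = max(6, 6) = 6
Similarity = 1 - 3/6
= 0.5000


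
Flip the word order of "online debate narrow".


Original: "online debate narrow"
Words (1..n): online | debate | narrow
Reversed (n..1): narrow | debate | online
Result = "narrow debate online"


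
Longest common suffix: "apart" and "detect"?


Word 1: "apart"
Word 2: "detect"
Comparing from end:
  Pos -1: 't' == 't'
  Pos -2: 'r' != 'c' (stop)
LCS = "t" (length 1)


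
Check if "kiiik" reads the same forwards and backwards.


Word: "kiiik"
Reversed: "kiiik"
Forward == Backward? kiiik == kiiik
Palindrome = Yes


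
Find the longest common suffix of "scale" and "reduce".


Word 1: "scale"
Word 2: "reduce"
Comparing from end:
  Pos -1: 'e' == 'e'
  Pos -2: 'l' != 'c' (stop)
LCS = "e" (length 1)


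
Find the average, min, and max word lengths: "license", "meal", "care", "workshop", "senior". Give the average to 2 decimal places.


Lengths: "license"=7, "meal"=4, "care"=4, "workshop"=8, "senior"=6
Sum = 29, Count = 5
Average = 29/5 = 5.80
= avg=5.80, min=4, max=8


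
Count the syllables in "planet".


Word: "planet"
Syllable breakdown: plan · et
Counting: 2 parts
= 2 syllables


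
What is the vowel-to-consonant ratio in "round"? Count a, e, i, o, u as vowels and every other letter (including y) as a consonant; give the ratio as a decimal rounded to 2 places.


Word: "round"
Vowels (a,e,i,o,u): 2
Consonants: 3
Ratio = 2/3
= 0.67


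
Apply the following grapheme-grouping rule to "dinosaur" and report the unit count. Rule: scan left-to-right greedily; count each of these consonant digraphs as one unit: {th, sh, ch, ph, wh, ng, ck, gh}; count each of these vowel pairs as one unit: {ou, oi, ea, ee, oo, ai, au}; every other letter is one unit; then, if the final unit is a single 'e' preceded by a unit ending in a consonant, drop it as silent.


Word: "dinosaur" (8 letters)
Left-to-right scan:
  [1] 'd' (letter)
  [2] 'i' (letter)
  [3] 'n' (letter)
  [4] 'o' (letter)
  [5] 's' (letter)
  [6] 'au' (vowel-pair)
  [7] 'r' (letter)
Units from scan: 7
Sound units = 7 units


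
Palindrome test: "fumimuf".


Word: "fumimuf"
Reversed: "fumimuf"
Forward == Backward? fumimuf == fumimuf
Palindrome = Yes


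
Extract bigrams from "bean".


Word: "bean" (length 4)
Number of bigrams = 4 - 2 + 1 = 3
  Position 0: "be"
  Position 1: "ea"
  Position 2: "an"
Bigrams = "be", "ea", "an"


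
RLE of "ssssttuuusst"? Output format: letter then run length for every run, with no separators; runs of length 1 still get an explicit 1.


String: "ssssttuuusst"
Scanning for consecutive runs:
  's' x 4
  't' x 2
  'u' x 3
  's' x 2
  't' x 1
RLE = "s4t2u3s2t1"
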